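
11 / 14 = 0.79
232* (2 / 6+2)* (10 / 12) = 451.11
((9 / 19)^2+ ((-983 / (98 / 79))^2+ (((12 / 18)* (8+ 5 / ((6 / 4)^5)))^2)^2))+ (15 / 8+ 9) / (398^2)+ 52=195154192377400534637786616407 / 310217009110779783412512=629089.27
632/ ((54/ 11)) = 128.74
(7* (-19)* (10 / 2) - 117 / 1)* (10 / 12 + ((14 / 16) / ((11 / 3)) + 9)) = -1039669 / 132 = -7876.28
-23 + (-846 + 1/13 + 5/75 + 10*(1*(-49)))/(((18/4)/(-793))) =31776919/135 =235384.59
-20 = -20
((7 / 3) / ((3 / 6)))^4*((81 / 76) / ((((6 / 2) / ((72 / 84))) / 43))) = 117992 / 19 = 6210.11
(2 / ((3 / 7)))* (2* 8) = 224 / 3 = 74.67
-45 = -45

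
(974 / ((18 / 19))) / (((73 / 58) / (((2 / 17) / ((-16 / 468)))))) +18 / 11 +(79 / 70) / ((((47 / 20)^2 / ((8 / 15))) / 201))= -588379473387 / 211085413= -2787.40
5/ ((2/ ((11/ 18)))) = 55/ 36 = 1.53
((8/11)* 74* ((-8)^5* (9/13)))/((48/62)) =-225509376/143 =-1576988.64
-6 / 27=-2 / 9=-0.22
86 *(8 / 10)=344 / 5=68.80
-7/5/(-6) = 7/30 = 0.23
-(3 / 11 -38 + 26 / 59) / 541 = 24199 / 351109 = 0.07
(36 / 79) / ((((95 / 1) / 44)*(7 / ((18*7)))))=28512 / 7505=3.80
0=0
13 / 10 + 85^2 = 72263 / 10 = 7226.30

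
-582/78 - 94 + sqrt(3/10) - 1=-1332/13 + sqrt(30)/10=-101.91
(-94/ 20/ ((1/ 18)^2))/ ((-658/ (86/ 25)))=6966/ 875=7.96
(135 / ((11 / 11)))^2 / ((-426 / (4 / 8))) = -6075 / 284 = -21.39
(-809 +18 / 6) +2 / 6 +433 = -1118 / 3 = -372.67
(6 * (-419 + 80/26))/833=-32442/10829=-3.00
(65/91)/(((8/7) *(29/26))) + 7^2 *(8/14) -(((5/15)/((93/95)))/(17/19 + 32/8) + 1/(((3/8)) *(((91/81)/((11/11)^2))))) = 7153397789/273896532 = 26.12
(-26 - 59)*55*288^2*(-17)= 6591974400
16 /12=1.33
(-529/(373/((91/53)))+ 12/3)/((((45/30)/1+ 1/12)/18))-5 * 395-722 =-1006340475/375611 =-2679.21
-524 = -524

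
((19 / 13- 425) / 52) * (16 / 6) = -11012 / 507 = -21.72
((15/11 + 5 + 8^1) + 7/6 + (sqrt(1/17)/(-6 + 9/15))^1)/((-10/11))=-205/12 + 11 * sqrt(17)/918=-17.03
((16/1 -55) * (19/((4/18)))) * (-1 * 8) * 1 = 26676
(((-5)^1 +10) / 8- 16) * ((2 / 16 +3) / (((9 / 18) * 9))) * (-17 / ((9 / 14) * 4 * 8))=121975 / 13824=8.82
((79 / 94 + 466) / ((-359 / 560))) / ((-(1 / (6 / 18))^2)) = 12287240 / 151857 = 80.91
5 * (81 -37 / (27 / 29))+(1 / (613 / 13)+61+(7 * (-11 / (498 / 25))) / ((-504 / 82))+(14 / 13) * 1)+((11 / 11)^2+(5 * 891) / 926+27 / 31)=275.71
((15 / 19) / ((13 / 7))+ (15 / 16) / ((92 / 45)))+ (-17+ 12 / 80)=-29025527 / 1817920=-15.97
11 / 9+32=299 / 9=33.22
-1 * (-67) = 67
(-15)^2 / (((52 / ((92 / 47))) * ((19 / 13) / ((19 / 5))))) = 1035 / 47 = 22.02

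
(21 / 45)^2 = 49 / 225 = 0.22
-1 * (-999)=999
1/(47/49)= 49/47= 1.04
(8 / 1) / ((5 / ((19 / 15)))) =152 / 75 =2.03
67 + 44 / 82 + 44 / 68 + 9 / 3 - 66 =3613 / 697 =5.18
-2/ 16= -1/ 8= -0.12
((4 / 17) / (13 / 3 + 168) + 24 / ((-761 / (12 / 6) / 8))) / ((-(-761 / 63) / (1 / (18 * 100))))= -5890227 / 254494723450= -0.00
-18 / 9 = -2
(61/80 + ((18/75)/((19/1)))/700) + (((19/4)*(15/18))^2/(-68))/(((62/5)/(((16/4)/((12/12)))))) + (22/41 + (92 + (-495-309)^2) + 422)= 1338556547163055271/2069086320000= 646931.22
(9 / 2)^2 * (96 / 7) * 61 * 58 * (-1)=-6877872 / 7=-982553.14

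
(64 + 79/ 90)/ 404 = 5839/ 36360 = 0.16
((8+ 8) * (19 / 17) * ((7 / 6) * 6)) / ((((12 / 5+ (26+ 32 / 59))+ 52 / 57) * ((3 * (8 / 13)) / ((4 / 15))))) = 7752836 / 12801153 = 0.61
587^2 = 344569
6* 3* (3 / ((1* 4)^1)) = 27 / 2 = 13.50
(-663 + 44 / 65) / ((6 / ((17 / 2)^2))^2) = -96038.00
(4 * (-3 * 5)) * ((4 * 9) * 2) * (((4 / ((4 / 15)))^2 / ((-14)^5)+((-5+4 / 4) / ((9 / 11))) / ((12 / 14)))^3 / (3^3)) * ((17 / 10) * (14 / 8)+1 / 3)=225615412422172430708678567 / 2296535118648313503744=98241.66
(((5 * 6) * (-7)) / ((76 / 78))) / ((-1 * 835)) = 819 / 3173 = 0.26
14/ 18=0.78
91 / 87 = 1.05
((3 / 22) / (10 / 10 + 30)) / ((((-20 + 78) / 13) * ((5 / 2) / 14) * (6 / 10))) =0.01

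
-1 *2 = -2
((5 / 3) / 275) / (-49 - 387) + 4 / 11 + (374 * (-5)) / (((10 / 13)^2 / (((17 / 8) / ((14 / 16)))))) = -3864800581 / 503580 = -7674.65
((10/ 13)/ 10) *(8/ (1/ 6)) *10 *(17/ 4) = 2040/ 13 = 156.92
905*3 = 2715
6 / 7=0.86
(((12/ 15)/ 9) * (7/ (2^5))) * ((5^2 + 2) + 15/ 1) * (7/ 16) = 343/ 960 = 0.36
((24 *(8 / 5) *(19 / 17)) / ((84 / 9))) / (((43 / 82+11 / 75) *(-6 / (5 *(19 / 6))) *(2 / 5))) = -22201500 / 491113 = -45.21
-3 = -3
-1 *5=-5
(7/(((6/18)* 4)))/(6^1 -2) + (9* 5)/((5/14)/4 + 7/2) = 14847/1072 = 13.85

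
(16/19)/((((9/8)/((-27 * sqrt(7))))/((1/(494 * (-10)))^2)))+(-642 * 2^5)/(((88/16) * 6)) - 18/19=-130310/209 - 24 * sqrt(7)/28979275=-623.49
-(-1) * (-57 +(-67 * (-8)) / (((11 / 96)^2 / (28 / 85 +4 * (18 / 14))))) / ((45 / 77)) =487266877 / 1275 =382170.10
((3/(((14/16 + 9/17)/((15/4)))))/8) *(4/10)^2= 153/955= 0.16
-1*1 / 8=-1 / 8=-0.12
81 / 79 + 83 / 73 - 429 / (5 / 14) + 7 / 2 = -68946659 / 57670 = -1195.54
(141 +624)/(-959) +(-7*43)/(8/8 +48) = -6656/959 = -6.94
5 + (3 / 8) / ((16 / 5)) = 655 / 128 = 5.12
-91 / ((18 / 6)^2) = -91 / 9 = -10.11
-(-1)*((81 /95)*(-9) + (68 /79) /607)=-34951277 /4555535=-7.67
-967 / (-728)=967 / 728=1.33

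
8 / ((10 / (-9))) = -36 / 5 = -7.20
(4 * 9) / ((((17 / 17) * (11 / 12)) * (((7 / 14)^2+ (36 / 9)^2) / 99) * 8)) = 1944 / 65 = 29.91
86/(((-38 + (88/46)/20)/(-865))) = 8554850/4359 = 1962.57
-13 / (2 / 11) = -143 / 2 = -71.50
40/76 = 10/19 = 0.53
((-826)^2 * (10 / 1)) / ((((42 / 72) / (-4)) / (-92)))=4304186880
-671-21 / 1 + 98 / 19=-13050 / 19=-686.84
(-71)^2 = 5041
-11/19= -0.58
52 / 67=0.78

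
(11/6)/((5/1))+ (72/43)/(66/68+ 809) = 13099387/35525310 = 0.37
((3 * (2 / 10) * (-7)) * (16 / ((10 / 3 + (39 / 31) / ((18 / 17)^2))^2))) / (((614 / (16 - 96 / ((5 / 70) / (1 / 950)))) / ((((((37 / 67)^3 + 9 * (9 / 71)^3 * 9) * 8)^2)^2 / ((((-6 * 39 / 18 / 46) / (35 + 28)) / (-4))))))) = -167782514117073499806590223496879554356815290614915153264640 / 46238106952676171527139567334638311387014859999424288269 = -3628.66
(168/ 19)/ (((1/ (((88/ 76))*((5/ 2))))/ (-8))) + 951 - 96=650.24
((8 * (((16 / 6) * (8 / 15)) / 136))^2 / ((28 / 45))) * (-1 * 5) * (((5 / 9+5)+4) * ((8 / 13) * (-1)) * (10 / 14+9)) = 2818048 / 877149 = 3.21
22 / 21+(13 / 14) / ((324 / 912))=692 / 189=3.66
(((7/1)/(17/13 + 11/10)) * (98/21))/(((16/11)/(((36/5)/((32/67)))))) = 1408407/10016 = 140.62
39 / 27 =13 / 9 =1.44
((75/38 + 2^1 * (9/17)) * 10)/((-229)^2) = 9795/16938443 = 0.00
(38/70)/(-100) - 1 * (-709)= 2481481/3500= 708.99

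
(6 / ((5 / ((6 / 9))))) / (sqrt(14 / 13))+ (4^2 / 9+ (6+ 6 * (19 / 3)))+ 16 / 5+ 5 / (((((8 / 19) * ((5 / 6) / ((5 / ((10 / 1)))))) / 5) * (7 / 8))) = 2 * sqrt(182) / 35+ 28253 / 315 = 90.46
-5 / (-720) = 1 / 144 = 0.01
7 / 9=0.78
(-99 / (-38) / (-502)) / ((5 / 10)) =-99 / 9538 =-0.01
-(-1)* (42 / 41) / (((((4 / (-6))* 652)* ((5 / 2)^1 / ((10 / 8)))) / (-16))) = 126 / 6683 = 0.02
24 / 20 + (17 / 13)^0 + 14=81 / 5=16.20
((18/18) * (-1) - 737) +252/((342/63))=-691.58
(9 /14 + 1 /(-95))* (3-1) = 841 /665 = 1.26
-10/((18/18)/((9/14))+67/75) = -4.08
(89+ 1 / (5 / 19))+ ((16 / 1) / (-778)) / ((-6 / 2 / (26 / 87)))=47110496 / 507645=92.80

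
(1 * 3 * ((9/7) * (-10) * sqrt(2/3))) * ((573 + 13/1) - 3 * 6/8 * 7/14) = -210555 * sqrt(6)/28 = -18419.73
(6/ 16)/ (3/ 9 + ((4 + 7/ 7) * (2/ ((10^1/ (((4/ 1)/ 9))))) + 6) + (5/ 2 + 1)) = 27/ 740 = 0.04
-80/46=-40/23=-1.74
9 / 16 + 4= 4.56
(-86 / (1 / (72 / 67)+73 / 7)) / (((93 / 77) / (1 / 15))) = -370832 / 887375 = -0.42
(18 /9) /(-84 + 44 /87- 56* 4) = -87 /13376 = -0.01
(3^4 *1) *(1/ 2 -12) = -1863/ 2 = -931.50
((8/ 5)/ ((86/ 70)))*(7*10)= 3920/ 43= 91.16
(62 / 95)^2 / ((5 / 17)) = 65348 / 45125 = 1.45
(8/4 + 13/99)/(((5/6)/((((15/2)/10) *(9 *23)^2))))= 9041139/110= 82192.17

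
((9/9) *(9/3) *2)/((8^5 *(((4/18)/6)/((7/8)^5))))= 0.00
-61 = -61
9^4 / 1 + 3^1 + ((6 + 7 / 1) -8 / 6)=19727 / 3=6575.67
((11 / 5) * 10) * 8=176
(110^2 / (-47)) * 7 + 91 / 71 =-6009423 / 3337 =-1800.85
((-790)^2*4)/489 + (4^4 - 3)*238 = 31941046/489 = 65319.11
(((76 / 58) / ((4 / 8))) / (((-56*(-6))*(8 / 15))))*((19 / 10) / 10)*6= 1083 / 64960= 0.02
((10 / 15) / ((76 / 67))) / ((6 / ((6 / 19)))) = 67 / 2166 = 0.03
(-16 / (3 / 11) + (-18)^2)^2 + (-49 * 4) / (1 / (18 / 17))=10739720 / 153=70194.25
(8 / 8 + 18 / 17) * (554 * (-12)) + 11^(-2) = -28154263 / 2057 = -13687.05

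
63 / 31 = 2.03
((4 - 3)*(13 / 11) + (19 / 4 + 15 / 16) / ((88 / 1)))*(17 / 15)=1989 / 1408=1.41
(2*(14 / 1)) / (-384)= -0.07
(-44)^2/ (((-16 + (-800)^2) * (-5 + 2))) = -0.00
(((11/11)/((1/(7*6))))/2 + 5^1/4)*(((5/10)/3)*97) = 8633/24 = 359.71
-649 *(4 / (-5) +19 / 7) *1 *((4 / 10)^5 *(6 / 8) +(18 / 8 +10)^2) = -326275081847 / 1750000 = -186442.90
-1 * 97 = -97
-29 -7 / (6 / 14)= -136 / 3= -45.33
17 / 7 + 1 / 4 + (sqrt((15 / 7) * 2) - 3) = -9 / 28 + sqrt(210) / 7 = 1.75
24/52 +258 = 3360/13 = 258.46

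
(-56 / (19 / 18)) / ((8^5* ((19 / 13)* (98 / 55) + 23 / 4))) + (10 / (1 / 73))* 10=1696747014155 / 232431104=7300.00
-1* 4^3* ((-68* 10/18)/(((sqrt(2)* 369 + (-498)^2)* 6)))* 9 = 149904640/10250951949 -223040* sqrt(2)/10250951949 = 0.01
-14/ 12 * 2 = -7/ 3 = -2.33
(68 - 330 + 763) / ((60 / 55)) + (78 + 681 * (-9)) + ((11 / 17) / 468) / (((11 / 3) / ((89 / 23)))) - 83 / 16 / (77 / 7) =-15008534603 / 2683824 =-5592.22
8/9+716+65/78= 12919/18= 717.72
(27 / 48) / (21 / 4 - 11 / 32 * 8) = 9 / 40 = 0.22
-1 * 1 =-1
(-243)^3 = -14348907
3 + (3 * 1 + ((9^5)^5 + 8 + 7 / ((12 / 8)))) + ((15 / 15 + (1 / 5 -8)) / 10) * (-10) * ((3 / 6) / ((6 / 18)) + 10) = 717897987691852588770345.90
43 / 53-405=-21422 / 53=-404.19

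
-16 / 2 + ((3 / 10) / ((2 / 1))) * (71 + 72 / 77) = 4297 / 1540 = 2.79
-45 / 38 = -1.18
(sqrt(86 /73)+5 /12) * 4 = 6.01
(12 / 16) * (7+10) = 51 / 4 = 12.75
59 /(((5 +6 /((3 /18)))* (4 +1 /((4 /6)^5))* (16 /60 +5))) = 28320 /1201669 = 0.02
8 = 8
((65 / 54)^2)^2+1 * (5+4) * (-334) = -25542335711 / 8503056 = -3003.90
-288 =-288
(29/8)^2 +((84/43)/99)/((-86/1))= 51314401/3905088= 13.14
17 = 17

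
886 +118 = 1004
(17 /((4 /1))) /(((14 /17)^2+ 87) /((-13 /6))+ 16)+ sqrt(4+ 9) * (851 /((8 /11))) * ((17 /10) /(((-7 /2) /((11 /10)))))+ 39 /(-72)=-1750507 * sqrt(13) /2800-197275 /275766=-2254.84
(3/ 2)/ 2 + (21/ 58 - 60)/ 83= 303/ 9628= 0.03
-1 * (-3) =3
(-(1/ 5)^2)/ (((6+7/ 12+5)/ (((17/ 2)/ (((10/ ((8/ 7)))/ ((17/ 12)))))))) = -578/ 121625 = -0.00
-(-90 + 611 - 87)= -434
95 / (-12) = -7.92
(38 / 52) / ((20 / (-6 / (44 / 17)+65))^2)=36131179 / 5033600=7.18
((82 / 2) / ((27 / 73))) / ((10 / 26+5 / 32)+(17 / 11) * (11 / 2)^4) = 1245088 / 15890229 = 0.08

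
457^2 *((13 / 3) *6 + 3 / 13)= 71217509 / 13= 5478269.92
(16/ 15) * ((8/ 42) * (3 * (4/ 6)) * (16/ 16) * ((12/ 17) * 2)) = 1024/ 1785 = 0.57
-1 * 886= -886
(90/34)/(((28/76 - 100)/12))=-3420/10727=-0.32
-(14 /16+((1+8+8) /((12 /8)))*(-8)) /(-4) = -2155 /96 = -22.45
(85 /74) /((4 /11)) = 935 /296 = 3.16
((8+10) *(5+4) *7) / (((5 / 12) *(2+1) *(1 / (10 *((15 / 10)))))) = 13608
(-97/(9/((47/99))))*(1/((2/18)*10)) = -4559/990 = -4.61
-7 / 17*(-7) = 2.88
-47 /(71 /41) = -1927 /71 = -27.14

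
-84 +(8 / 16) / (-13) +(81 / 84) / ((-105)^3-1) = -35411779691 / 421375864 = -84.04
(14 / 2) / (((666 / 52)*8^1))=91 / 1332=0.07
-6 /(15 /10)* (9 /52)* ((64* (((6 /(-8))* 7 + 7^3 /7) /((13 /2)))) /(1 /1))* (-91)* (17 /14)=428400 /13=32953.85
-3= -3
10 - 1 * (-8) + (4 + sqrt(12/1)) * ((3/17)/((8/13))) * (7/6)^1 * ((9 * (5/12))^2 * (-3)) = -61425 * sqrt(3)/2176 - 41841/1088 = -87.35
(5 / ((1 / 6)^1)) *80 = 2400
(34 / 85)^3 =8 / 125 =0.06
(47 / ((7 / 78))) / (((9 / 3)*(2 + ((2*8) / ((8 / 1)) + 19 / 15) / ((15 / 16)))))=137475 / 4319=31.83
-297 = -297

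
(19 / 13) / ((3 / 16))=304 / 39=7.79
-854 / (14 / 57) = -3477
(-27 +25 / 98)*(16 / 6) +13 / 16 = -165833 / 2352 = -70.51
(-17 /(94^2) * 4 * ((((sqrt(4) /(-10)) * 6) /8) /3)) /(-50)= -17 /2209000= -0.00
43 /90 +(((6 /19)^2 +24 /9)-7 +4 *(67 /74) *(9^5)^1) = 257074754341 /1202130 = 213849.38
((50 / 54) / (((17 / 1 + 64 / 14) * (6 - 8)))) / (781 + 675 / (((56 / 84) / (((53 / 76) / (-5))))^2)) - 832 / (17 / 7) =-444657824362528 / 1297936543599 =-342.59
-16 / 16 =-1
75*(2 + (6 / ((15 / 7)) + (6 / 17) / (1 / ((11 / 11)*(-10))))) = 1620 / 17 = 95.29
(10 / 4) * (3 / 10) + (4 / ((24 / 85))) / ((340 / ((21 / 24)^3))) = 9559 / 12288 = 0.78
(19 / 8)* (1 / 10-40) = -7581 / 80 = -94.76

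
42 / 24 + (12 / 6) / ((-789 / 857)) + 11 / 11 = 0.58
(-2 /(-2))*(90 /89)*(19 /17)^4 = 11728890 /7433369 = 1.58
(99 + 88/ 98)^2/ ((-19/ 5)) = -119805125/ 45619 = -2626.21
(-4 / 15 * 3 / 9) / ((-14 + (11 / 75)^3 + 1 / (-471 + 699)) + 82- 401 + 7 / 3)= 2850000 / 10601758219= 0.00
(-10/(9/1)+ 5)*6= 70/3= 23.33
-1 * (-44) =44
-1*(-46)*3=138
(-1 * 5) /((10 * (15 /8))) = -4 /15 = -0.27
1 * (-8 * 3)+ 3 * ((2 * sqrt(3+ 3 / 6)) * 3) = -24+ 9 * sqrt(14) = 9.67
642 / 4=321 / 2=160.50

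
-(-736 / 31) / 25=736 / 775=0.95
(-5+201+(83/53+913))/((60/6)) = 5886/53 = 111.06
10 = 10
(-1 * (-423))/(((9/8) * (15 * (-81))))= -376/1215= -0.31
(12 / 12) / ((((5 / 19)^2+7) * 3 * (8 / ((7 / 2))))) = 2527 / 122496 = 0.02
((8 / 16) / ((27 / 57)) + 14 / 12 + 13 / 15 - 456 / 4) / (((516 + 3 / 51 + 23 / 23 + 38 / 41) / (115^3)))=-1058141785225 / 3249324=-325649.82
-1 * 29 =-29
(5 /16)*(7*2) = 4.38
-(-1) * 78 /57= 1.37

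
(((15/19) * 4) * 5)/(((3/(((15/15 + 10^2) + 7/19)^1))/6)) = 1155600/361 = 3201.11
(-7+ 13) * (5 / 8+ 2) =63 / 4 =15.75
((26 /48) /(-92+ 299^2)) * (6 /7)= 13 /2500652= 0.00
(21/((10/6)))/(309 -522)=-21/355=-0.06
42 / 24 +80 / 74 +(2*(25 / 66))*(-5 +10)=32327 / 4884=6.62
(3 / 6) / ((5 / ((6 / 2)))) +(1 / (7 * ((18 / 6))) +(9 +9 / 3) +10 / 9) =8479 / 630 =13.46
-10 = -10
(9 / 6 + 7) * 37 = 629 / 2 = 314.50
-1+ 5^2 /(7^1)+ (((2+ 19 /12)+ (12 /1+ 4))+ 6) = 2365 /84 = 28.15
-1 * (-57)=57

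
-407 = -407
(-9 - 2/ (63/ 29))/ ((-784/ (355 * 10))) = 1109375/ 24696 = 44.92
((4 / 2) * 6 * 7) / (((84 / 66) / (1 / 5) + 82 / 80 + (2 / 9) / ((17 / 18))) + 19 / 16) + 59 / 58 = 80662441 / 7645502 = 10.55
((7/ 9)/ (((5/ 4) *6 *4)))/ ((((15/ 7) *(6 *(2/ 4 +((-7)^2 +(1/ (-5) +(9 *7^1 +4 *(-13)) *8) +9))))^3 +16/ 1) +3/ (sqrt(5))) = 46586965999/ 11959046087098676700744-7 *sqrt(5)/ 19931743478497794501240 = 0.00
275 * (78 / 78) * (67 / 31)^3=2776.34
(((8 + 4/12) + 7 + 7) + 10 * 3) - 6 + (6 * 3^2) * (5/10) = 220/3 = 73.33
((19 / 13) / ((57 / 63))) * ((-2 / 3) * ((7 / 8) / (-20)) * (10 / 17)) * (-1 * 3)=-147 / 1768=-0.08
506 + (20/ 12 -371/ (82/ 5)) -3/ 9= 119239/ 246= 484.71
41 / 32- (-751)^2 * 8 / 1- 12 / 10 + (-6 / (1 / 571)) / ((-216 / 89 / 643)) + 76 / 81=-46712028347 / 12960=-3604323.17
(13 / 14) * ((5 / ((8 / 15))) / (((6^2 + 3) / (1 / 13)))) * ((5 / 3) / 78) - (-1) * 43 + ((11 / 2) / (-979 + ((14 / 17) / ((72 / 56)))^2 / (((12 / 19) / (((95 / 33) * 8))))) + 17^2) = 331.99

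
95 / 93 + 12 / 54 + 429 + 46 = 476.24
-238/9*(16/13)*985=-3750880/117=-32058.80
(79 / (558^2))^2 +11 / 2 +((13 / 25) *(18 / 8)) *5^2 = 3368927038477 / 96947540496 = 34.75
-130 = -130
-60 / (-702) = 10 / 117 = 0.09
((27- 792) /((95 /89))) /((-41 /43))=585531 /779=751.64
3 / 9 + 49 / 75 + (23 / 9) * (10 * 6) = 154.32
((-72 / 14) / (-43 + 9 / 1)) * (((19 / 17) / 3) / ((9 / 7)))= 38 / 867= 0.04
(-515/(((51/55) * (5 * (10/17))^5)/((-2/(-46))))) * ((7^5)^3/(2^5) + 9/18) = -449258389161432628987/27600000000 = -16277477868.17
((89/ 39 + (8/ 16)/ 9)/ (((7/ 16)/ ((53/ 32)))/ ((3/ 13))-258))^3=-24366300046271/ 32325184199812608000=-0.00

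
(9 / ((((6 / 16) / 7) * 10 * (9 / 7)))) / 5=196 / 75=2.61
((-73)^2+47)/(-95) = -5376/95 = -56.59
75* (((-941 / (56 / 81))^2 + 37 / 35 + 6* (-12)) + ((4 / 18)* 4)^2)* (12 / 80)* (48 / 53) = 2352815441021 / 124656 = 18874466.06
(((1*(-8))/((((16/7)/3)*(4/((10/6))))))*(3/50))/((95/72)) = -189/950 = -0.20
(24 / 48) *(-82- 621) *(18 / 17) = -6327 / 17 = -372.18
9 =9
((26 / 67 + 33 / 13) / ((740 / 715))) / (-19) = -28039 / 188404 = -0.15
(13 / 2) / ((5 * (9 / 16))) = 104 / 45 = 2.31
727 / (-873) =-727 / 873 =-0.83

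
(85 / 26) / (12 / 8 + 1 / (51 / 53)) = 4335 / 3367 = 1.29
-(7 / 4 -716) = 2857 / 4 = 714.25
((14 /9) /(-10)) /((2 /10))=-7 /9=-0.78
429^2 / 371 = 184041 / 371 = 496.07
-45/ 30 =-3/ 2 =-1.50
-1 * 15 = -15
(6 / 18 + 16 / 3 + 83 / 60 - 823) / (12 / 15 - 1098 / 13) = 212147 / 21752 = 9.75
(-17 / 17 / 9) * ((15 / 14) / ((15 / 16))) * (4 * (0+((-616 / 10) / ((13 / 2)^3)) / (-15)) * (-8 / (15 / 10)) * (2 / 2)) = 0.04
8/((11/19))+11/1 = 273/11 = 24.82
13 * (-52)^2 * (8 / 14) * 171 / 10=12021984 / 35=343485.26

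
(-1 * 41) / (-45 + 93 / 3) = 41 / 14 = 2.93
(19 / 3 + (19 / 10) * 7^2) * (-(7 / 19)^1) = -1099 / 30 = -36.63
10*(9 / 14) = 45 / 7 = 6.43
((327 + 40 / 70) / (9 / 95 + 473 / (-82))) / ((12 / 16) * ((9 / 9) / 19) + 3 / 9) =-814528632 / 5259443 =-154.87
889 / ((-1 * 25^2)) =-889 / 625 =-1.42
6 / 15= 2 / 5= 0.40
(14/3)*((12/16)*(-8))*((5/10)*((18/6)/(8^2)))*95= -1995/32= -62.34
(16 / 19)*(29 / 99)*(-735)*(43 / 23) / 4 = -1222060 / 14421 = -84.74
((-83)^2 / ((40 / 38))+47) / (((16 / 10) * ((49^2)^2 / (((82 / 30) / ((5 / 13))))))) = 10037989 / 1976503200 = 0.01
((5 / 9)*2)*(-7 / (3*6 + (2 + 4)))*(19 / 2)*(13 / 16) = -8645 / 3456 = -2.50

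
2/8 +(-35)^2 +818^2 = 2681397/4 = 670349.25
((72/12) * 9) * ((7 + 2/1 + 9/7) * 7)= 3888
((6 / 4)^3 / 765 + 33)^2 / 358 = 503688249 / 165539200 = 3.04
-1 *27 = -27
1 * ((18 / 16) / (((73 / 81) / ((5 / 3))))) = 1215 / 584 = 2.08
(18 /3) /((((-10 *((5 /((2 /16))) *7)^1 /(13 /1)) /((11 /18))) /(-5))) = 143 /1680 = 0.09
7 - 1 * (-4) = 11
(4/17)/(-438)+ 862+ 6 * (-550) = -9076676/3723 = -2438.00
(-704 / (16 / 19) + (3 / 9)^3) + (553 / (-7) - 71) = -26621 / 27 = -985.96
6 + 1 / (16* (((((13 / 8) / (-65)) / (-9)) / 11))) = 507 / 2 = 253.50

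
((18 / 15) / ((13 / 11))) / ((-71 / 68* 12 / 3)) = -0.24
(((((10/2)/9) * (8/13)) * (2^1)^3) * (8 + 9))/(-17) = -320/117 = -2.74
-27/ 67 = -0.40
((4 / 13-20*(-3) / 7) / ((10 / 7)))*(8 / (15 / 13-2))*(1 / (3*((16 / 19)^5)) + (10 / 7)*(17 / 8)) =-8502120713 / 37847040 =-224.64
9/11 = 0.82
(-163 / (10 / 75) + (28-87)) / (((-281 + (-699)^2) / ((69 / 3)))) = -0.06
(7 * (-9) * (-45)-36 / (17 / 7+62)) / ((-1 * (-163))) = 1278333 / 73513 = 17.39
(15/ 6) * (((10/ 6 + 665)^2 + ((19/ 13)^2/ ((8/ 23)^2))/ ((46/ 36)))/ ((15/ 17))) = 367755433231/ 292032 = 1259298.41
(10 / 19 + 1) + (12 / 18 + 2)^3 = 10511 / 513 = 20.49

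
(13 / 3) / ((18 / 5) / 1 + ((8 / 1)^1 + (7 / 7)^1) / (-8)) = 520 / 297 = 1.75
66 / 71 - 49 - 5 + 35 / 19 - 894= -945.23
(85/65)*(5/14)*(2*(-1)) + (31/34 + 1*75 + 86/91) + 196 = 841329/3094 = 271.92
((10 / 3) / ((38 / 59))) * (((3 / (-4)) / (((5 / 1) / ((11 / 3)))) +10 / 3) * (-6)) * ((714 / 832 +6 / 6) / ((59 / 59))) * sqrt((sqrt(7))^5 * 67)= -53314583 * sqrt(67) * 7^(1 / 4) / 47424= -14967.86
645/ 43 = 15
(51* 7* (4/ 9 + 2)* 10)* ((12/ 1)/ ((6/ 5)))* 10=2618000/ 3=872666.67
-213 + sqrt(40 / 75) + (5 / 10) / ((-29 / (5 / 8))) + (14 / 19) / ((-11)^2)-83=-315758855 / 1066736 + 2 * sqrt(30) / 15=-295.27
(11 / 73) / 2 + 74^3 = 59162715 / 146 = 405224.08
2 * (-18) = -36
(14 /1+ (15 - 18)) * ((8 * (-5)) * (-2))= 880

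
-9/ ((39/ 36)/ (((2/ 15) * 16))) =-17.72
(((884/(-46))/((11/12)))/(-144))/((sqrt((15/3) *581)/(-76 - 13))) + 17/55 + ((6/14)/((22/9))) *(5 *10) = 3494/385 - 19669 *sqrt(2905)/4409790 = 8.83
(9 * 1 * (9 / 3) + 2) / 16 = 29 / 16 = 1.81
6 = 6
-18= -18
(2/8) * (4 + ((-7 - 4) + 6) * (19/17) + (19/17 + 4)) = 15/17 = 0.88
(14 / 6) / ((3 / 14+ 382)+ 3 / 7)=98 / 16071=0.01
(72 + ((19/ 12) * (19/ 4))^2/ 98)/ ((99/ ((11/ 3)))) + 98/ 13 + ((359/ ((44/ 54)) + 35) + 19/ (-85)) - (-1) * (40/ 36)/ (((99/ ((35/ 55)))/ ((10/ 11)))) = 4354032473320787/ 8966287249920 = 485.60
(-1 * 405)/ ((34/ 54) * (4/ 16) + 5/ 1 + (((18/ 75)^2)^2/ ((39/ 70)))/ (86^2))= -82138935937500/ 1045985241421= -78.53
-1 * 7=-7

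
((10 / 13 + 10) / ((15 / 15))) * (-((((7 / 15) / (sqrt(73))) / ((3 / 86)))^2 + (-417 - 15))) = 1777943888 / 384345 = 4625.91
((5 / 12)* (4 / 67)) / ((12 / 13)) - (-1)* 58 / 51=47737 / 41004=1.16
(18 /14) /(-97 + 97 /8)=-72 /4753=-0.02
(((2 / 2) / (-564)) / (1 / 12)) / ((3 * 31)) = -1 / 4371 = -0.00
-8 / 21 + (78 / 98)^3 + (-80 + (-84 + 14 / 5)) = -284257777 / 1764735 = -161.08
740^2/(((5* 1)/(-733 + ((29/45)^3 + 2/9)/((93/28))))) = -136038082703632/1694925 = -80262007.29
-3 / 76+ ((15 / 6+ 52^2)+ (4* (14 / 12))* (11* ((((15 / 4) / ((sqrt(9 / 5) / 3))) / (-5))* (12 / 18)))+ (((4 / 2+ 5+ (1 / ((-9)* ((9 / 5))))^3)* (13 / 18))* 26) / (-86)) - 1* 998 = 26680617290317 / 15630742692 - 77* sqrt(5) / 3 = 1649.54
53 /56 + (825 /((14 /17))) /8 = 14131 /112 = 126.17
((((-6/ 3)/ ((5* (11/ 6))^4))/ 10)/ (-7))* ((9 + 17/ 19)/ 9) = 27072/ 6085165625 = 0.00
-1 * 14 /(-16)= 7 /8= 0.88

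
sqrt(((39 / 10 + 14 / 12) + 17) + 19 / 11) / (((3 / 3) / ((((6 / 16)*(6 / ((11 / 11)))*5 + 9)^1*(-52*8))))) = -2808*sqrt(647790) / 55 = -41091.46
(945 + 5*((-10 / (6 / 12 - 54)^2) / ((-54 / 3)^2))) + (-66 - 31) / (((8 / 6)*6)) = 6920954447 / 7418952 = 932.87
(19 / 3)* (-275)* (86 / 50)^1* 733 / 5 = -6587471 / 15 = -439164.73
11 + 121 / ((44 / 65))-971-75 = -856.25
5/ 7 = 0.71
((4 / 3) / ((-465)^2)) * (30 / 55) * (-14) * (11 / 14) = -0.00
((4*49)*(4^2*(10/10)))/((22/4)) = 6272/11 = 570.18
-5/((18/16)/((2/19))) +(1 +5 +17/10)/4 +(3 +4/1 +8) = 112567/6840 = 16.46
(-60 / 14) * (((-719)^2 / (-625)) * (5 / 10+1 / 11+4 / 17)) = 479222847 / 163625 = 2928.79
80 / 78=40 / 39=1.03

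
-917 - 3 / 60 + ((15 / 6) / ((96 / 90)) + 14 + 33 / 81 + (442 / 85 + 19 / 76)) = -3865747 / 4320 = -894.85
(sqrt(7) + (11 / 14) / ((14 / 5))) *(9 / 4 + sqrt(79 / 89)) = (55 + 196 *sqrt(7)) *(4 *sqrt(7031) + 801) / 69776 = 9.34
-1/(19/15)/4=-0.20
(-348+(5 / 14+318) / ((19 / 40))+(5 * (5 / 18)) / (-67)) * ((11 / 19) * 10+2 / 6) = 18036672839 / 9142686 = 1972.80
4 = 4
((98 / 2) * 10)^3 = 117649000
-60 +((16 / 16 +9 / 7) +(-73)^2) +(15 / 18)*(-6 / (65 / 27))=479498 / 91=5269.21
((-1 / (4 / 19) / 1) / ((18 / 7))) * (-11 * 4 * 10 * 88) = 643720 / 9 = 71524.44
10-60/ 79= 9.24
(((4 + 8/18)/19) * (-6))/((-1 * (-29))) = -80/1653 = -0.05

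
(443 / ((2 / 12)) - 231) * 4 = 9708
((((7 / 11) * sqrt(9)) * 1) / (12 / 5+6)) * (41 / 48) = 205 / 1056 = 0.19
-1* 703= -703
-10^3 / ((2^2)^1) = -250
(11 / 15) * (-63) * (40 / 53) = -1848 / 53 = -34.87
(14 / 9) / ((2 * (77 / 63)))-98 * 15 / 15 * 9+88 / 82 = -397011 / 451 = -880.29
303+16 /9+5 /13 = 35704 /117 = 305.16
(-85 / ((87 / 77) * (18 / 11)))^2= 5183280025 / 2452356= 2113.59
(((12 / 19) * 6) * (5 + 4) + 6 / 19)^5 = 119643398733024 / 2476099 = 48319311.44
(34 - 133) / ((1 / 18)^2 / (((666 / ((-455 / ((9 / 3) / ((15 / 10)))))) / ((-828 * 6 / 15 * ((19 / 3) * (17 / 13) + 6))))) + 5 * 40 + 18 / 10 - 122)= -8901090 / 7623203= -1.17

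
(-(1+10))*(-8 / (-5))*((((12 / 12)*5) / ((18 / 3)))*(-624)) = 9152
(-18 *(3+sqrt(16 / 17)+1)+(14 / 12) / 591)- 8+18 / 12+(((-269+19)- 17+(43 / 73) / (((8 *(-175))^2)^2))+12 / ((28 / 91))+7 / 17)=-2587238685852798703937 / 8452645588800000000- 72 *sqrt(17) / 17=-323.55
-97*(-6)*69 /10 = 4015.80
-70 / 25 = -14 / 5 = -2.80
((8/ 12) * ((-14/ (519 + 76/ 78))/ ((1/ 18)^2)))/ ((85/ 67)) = -1128816/ 246245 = -4.58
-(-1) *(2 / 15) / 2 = 1 / 15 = 0.07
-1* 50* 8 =-400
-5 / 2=-2.50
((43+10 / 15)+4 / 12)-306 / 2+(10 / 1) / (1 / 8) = -29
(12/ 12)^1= 1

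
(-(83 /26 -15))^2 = 94249 /676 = 139.42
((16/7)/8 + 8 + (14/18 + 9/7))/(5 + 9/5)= 1630/1071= 1.52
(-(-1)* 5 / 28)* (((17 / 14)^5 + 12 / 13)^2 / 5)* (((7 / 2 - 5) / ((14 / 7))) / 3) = -620609188896841 / 5475012109385728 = -0.11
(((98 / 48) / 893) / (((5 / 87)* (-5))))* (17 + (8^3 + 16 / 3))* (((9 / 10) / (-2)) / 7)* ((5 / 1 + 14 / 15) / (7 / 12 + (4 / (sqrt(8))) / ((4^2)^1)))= 608189421 / 213761875-260652609* sqrt(2) / 855047500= 2.41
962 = 962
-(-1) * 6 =6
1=1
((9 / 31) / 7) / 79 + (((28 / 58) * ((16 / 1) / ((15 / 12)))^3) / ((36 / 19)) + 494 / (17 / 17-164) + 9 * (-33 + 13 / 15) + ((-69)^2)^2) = 2066454995532305384 / 91164331125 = 22667363.10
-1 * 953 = -953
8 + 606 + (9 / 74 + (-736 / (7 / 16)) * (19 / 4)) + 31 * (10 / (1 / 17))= -1091289 / 518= -2106.74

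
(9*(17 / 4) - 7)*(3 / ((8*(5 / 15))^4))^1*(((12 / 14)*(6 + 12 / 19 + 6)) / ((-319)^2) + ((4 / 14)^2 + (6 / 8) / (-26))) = 15829894526625 / 161430029336576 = 0.10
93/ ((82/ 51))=4743/ 82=57.84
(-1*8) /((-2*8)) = 1 /2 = 0.50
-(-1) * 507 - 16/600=38023/75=506.97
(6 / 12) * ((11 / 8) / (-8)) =-11 / 128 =-0.09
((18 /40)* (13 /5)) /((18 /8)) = 13 /25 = 0.52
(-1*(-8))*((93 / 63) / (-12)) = -0.98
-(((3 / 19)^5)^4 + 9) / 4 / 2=-169154880558956813613492405 / 150359893830183832773422404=-1.13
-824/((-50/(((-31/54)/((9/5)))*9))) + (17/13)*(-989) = -2352773/1755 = -1340.61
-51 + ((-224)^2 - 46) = 50079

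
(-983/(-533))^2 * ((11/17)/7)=10629179/33806591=0.31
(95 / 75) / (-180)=-19 / 2700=-0.01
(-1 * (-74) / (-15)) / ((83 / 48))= -1184 / 415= -2.85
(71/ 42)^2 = 2.86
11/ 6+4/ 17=211/ 102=2.07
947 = 947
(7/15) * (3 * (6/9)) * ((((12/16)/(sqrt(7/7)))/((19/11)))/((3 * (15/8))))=308/4275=0.07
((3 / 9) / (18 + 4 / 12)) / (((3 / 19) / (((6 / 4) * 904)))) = 8588 / 55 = 156.15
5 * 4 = 20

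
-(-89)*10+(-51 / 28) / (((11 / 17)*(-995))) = 272750267 / 306460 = 890.00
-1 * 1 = -1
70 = 70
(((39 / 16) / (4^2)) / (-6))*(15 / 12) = -65 / 2048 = -0.03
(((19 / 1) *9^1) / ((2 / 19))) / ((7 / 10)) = 16245 / 7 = 2320.71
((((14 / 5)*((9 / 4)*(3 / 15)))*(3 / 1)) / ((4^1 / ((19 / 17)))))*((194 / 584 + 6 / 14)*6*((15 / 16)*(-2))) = -1435887 / 158848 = -9.04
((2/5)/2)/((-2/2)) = -1/5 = -0.20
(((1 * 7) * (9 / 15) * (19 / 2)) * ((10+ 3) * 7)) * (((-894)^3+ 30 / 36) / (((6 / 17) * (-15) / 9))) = 882075502821149 / 200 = 4410377514105.74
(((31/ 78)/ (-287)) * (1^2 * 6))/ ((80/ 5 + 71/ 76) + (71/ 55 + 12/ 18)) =-388740/ 883885093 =-0.00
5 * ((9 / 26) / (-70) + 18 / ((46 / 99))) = 193.67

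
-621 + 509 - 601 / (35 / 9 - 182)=-174127 / 1603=-108.63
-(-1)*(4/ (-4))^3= -1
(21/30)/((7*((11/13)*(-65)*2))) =-1/1100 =-0.00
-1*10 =-10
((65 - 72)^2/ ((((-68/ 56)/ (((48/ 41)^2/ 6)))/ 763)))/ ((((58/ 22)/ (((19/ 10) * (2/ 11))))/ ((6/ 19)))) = -1205955072/ 4143665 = -291.04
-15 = -15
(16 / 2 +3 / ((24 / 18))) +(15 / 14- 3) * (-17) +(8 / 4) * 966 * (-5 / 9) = -86545 / 84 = -1030.30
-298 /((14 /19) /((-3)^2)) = -25479 /7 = -3639.86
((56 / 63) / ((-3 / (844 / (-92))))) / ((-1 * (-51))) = 1688 / 31671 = 0.05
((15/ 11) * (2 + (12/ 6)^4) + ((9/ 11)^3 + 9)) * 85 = 3857130/ 1331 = 2897.92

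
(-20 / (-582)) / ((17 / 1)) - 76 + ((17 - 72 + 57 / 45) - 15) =-3579929 / 24735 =-144.73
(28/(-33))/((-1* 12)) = 7/99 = 0.07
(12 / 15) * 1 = 4 / 5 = 0.80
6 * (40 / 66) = 40 / 11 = 3.64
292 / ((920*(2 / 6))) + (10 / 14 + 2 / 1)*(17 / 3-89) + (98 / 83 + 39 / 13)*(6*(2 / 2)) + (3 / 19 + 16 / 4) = -1492884427 / 7616910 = -196.00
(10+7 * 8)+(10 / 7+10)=542 / 7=77.43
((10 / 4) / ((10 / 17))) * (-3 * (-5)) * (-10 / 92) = -1275 / 184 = -6.93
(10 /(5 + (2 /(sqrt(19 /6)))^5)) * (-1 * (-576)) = 71311651200 /53939851 -2395422720 * sqrt(114) /53939851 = 847.90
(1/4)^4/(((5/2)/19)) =19/640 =0.03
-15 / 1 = -15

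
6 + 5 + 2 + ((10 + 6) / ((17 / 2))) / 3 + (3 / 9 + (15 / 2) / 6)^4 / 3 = 16626977 / 1057536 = 15.72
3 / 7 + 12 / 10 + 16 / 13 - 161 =-71954 / 455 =-158.14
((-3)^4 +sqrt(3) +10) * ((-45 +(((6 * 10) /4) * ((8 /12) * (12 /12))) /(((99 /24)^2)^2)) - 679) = -78129491804 /1185921 - 858565844 * sqrt(3) /1185921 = -67134.80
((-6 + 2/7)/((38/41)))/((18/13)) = -5330/1197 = -4.45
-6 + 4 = -2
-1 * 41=-41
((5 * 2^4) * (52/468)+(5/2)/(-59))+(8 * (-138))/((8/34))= -4973509/1062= -4683.15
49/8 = 6.12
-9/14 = -0.64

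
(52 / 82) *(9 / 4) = 117 / 82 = 1.43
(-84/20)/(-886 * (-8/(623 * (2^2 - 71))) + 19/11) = -9642171/3575555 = -2.70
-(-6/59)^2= -36/3481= -0.01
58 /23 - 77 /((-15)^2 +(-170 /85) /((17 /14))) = 190119 /87331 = 2.18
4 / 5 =0.80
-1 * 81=-81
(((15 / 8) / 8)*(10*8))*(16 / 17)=300 / 17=17.65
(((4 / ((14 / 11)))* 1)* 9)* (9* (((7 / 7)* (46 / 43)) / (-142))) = -40986 / 21371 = -1.92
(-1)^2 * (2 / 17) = 2 / 17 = 0.12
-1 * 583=-583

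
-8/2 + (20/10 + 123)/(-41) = -289/41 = -7.05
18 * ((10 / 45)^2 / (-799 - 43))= -4 / 3789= -0.00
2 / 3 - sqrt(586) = 2 / 3 - sqrt(586) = -23.54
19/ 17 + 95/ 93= 3382/ 1581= 2.14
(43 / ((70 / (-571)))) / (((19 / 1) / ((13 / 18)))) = -319189 / 23940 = -13.33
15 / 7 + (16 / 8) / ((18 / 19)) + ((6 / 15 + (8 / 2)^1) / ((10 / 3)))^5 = 5082717259 / 615234375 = 8.26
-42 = -42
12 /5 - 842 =-4198 /5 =-839.60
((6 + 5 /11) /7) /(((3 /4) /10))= 12.29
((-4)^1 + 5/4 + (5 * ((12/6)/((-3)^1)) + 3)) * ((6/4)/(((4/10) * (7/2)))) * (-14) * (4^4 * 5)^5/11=158913789952000000/11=14446708177454545.45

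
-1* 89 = -89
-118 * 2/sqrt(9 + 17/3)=-118 * sqrt(33)/11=-61.62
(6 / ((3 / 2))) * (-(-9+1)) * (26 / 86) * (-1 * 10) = -4160 / 43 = -96.74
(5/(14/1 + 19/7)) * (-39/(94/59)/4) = -2065/1128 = -1.83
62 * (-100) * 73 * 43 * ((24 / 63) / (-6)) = 77847200 / 63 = 1235669.84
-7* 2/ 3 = -14/ 3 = -4.67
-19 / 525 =-0.04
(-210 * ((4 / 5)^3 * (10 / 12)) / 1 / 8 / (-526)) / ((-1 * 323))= -0.00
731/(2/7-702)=-5117/4912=-1.04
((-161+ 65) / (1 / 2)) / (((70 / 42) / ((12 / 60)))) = -576 / 25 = -23.04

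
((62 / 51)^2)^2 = 14776336 / 6765201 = 2.18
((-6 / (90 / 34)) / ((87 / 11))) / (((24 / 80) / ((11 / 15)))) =-8228 / 11745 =-0.70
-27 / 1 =-27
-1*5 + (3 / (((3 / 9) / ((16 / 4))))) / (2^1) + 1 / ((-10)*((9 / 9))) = 129 / 10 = 12.90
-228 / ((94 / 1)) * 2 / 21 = -0.23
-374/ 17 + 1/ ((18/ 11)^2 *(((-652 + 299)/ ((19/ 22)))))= -5032577/ 228744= -22.00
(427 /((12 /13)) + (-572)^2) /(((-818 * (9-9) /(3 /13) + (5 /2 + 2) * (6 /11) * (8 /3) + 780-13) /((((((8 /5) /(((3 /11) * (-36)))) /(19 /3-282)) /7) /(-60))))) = -475742839 /797989336200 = -0.00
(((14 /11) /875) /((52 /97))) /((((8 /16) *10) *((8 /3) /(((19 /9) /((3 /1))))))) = 1843 /12870000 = 0.00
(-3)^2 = 9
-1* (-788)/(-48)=-197/12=-16.42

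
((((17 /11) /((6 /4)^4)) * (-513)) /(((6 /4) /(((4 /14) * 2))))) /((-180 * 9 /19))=196384 /280665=0.70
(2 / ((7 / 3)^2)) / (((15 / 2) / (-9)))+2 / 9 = -482 / 2205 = -0.22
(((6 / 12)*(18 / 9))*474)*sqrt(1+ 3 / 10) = 237*sqrt(130) / 5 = 540.44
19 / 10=1.90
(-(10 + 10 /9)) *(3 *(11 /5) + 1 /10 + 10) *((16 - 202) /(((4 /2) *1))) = 51770 /3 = 17256.67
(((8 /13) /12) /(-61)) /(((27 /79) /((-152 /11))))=24016 /706563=0.03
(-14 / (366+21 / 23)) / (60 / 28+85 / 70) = -4508 / 396633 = -0.01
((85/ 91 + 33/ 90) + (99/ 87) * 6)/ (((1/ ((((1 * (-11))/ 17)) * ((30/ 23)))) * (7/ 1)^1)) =-7078709/ 7222943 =-0.98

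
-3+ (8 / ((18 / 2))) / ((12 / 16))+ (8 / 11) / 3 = -467 / 297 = -1.57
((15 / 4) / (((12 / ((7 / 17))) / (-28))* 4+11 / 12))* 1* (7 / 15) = -1029 / 1909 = -0.54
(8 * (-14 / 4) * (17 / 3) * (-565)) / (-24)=-67235 / 18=-3735.28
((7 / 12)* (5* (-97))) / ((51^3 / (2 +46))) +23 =3037393 / 132651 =22.90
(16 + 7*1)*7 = 161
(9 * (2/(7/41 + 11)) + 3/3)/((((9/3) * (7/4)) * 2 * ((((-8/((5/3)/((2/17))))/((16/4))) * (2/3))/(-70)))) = 127075/687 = 184.97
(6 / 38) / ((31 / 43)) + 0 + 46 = 27223 / 589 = 46.22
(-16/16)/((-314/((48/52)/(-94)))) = -3/95927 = -0.00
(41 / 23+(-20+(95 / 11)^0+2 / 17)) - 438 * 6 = -2645.10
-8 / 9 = -0.89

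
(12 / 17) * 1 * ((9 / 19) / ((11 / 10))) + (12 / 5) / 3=19612 / 17765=1.10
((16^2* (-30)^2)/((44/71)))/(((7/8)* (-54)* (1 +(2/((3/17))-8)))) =-1817600/1001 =-1815.78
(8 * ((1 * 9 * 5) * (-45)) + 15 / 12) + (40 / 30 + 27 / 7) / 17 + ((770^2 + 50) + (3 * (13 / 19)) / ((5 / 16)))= 78243007067 / 135660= 576758.12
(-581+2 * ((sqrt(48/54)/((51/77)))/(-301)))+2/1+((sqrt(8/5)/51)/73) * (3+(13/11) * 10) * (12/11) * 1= -579-44 * sqrt(2)/6579+1304 * sqrt(10)/750805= -579.00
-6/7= -0.86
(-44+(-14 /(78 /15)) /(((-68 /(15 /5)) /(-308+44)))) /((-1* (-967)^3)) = -16654 /199835064923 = -0.00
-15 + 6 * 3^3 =147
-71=-71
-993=-993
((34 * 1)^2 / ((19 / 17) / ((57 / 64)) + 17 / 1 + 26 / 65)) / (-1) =-294780 / 4757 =-61.97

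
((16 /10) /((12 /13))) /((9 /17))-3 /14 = 5783 /1890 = 3.06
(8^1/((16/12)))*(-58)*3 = -1044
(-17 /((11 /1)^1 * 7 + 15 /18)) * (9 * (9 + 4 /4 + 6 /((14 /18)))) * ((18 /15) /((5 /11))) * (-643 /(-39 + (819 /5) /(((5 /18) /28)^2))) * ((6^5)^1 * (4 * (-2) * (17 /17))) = -2209.46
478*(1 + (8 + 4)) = 6214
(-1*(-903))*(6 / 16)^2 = 8127 / 64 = 126.98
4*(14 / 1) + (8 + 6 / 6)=65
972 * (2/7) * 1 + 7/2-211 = 983/14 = 70.21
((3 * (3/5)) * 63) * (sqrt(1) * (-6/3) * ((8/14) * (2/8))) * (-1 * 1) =162/5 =32.40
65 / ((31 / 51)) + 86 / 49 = 165101 / 1519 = 108.69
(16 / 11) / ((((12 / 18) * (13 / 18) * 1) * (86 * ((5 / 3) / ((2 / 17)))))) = 1296 / 522665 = 0.00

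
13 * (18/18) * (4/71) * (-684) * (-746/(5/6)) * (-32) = -5094475776/355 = -14350635.99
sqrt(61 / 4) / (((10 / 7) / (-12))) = -21 * sqrt(61) / 5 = -32.80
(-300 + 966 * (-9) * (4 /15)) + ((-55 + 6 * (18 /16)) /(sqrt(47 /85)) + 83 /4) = -51953 /20-193 * sqrt(3995) /188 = -2662.54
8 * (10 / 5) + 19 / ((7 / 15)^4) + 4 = 1009895 / 2401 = 420.61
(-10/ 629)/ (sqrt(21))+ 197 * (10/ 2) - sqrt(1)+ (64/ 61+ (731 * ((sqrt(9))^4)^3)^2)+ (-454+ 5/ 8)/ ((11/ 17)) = 810134960989636431433/ 5368 - 10 * sqrt(21)/ 13209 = 150919329543523925.38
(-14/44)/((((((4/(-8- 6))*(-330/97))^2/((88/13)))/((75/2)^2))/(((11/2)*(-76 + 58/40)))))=24059424585/18304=1314435.35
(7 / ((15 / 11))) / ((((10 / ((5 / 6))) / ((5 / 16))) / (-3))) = -77 / 192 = -0.40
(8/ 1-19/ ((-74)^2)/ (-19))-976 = -5300767/ 5476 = -968.00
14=14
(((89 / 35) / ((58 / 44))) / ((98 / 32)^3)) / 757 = 8019968 / 90396197395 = 0.00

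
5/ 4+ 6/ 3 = 13/ 4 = 3.25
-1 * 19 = -19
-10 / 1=-10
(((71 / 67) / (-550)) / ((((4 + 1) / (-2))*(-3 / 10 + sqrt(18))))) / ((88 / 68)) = 1207 / 120996975 + 2414*sqrt(2) / 24199395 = 0.00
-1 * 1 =-1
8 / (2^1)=4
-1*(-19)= 19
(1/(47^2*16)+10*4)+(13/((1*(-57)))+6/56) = 562385291/14102256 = 39.88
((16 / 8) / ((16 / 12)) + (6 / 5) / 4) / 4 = 9 / 20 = 0.45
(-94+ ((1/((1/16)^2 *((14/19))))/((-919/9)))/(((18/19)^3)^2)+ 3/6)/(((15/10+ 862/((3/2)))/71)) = -5297290228985/437727894723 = -12.10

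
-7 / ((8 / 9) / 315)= -19845 / 8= -2480.62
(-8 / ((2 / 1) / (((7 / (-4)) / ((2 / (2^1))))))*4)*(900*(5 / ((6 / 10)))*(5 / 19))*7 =7350000 / 19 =386842.11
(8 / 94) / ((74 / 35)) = 70 / 1739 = 0.04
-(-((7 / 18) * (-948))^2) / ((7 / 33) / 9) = 5766684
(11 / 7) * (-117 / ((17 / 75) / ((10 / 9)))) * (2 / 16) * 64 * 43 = -36894000 / 119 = -310033.61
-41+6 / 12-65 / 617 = -40.61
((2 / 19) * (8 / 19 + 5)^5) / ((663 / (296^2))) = 2031419145877376 / 31191419103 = 65127.50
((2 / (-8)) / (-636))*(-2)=-1 / 1272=-0.00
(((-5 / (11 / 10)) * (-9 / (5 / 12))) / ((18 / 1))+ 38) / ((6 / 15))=1195 / 11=108.64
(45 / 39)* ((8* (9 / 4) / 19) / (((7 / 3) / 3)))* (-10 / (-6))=4050 / 1729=2.34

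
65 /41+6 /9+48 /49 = 19477 /6027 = 3.23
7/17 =0.41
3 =3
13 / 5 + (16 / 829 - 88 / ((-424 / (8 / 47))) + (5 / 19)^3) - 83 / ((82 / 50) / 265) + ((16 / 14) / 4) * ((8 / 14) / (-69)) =-131638136790866476007 / 9817210263955605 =-13408.91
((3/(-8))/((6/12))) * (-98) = 147/2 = 73.50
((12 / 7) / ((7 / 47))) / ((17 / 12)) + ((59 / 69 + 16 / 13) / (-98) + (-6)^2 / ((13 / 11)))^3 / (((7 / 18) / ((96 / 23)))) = 1186098876589396024 / 3917838643271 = 302743.17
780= 780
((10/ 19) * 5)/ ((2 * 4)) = 25/ 76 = 0.33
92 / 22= 4.18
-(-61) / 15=61 / 15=4.07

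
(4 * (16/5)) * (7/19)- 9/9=353/95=3.72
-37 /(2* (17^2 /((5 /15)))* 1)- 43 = -74599 /1734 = -43.02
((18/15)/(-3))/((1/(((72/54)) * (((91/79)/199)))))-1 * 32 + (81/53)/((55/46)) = -4224059726/137480145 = -30.72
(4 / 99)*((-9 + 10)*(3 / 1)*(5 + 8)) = 52 / 33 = 1.58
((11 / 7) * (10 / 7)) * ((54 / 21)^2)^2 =11547360 / 117649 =98.15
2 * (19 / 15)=38 / 15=2.53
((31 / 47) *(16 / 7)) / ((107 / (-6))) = -2976 / 35203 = -0.08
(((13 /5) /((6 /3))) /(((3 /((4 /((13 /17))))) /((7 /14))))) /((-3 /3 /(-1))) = 17 /15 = 1.13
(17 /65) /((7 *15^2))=17 /102375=0.00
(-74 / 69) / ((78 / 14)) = -518 / 2691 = -0.19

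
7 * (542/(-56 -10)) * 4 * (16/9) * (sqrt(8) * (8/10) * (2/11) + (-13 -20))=121408/9 -1942528 * sqrt(2)/16335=13321.60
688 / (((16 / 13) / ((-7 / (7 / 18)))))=-10062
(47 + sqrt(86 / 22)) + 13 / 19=sqrt(473) / 11 + 906 / 19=49.66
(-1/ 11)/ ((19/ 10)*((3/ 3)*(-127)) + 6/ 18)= 30/ 79519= 0.00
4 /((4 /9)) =9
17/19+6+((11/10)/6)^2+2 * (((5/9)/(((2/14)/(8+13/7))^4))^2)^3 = 545543322650126452563694551076023718823137973899/68400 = 7975779570908281470229452000000000000000000.00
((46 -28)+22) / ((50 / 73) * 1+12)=1460 / 463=3.15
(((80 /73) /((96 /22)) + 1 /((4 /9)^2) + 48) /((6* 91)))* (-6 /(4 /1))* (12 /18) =-0.10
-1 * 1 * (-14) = 14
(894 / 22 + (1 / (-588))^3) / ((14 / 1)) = 2.90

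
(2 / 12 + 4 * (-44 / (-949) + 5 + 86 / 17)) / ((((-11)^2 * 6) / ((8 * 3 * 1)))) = 7857562 / 5856279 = 1.34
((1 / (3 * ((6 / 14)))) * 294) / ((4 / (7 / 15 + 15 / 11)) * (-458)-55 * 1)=-0.22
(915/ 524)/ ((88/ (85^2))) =6610875/ 46112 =143.37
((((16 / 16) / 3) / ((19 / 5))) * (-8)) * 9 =-120 / 19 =-6.32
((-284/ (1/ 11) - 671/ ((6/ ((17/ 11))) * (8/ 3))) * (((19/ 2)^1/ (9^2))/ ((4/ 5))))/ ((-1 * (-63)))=-538555/ 72576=-7.42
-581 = -581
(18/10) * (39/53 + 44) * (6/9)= 14226/265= 53.68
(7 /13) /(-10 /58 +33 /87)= 203 /78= 2.60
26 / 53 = 0.49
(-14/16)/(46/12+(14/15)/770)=-0.23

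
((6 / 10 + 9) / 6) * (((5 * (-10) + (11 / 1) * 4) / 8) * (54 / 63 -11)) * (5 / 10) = 213 / 35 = 6.09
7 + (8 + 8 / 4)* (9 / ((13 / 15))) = 110.85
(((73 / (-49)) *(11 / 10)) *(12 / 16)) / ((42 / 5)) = -803 / 5488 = -0.15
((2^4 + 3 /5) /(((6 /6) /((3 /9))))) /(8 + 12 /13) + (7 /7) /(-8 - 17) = 5047 /8700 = 0.58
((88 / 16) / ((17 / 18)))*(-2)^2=396 / 17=23.29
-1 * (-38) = 38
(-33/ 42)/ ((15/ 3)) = -11/ 70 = -0.16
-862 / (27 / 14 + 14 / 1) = -12068 / 223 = -54.12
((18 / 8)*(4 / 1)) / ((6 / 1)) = 3 / 2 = 1.50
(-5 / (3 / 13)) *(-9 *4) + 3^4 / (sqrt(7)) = 81 *sqrt(7) / 7 + 780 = 810.62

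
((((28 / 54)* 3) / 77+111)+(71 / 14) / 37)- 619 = -26043191 / 51282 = -507.84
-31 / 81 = -0.38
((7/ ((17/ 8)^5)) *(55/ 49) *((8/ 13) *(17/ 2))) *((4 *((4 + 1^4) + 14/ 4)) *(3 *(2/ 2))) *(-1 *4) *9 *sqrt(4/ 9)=-1038090240/ 447083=-2321.92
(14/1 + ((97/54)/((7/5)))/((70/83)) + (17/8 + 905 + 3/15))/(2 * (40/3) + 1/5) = 48837029/1421784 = 34.35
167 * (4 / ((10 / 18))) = 6012 / 5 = 1202.40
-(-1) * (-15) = -15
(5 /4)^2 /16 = 25 /256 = 0.10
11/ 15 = 0.73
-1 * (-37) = 37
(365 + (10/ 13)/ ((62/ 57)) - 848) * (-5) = 971820/ 403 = 2411.46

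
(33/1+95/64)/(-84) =-2207/5376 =-0.41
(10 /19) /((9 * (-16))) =-5 /1368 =-0.00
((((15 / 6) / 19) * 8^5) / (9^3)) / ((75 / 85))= 278528 / 41553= 6.70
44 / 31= 1.42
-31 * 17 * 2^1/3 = -1054/3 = -351.33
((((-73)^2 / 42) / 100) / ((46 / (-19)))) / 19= -5329 / 193200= -0.03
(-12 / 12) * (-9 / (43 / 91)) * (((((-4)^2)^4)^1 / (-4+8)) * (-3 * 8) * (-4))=1288175616 / 43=29957572.47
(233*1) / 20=233 / 20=11.65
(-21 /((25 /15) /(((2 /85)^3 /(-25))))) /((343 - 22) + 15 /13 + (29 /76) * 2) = 248976 /12245729265625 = 0.00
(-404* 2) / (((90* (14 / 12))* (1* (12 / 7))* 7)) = -202 / 315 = -0.64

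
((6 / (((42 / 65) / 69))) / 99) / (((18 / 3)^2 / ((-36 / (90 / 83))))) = -24817 / 4158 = -5.97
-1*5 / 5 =-1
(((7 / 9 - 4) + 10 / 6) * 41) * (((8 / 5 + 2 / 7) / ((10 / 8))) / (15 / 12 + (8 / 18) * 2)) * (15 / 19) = -23616 / 665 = -35.51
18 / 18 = 1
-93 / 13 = -7.15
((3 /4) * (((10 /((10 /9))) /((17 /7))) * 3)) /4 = 567 /272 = 2.08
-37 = -37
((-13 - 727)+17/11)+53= -7540/11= -685.45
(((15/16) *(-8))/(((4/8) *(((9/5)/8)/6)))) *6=-2400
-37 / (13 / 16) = -592 / 13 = -45.54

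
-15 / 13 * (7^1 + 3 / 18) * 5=-1075 / 26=-41.35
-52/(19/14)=-38.32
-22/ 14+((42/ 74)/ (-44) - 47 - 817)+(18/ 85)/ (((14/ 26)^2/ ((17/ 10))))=-1723758637/ 1994300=-864.34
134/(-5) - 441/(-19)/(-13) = -35303/1235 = -28.59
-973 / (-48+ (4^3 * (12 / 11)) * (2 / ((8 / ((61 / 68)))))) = 30.08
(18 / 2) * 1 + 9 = 18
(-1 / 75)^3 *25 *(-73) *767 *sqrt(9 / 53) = 55991 *sqrt(53) / 298125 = 1.37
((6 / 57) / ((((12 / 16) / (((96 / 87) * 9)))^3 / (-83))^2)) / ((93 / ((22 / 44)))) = 7362448606843895808 / 350350936069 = 21014496.75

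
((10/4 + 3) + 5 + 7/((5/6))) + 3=219/10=21.90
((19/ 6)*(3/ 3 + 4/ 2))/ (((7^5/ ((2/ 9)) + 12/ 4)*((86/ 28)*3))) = 266/ 19513701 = 0.00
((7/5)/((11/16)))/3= 112/165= 0.68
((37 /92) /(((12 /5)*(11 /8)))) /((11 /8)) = 740 /8349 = 0.09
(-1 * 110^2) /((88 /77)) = -21175 /2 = -10587.50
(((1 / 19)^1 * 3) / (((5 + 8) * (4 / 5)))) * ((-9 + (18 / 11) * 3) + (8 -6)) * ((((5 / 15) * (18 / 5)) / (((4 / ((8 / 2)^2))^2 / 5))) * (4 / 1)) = -33120 / 2717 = -12.19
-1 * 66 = -66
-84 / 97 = -0.87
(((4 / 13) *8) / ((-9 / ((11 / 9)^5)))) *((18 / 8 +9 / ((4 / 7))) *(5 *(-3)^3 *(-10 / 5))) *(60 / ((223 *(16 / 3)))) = -128840800 / 704457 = -182.89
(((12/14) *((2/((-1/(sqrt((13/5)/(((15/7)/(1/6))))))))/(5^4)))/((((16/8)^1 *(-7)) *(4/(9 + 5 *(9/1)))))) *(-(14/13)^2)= -54 *sqrt(182)/528125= -0.00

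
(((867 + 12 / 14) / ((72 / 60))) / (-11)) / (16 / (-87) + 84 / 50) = -22021875 / 501116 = -43.95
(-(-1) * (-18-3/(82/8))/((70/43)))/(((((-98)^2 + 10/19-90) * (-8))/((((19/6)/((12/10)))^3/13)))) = 17511884375/83915513450496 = 0.00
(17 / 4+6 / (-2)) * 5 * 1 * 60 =375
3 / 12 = 1 / 4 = 0.25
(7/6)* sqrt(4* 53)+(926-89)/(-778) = -837/778+7* sqrt(53)/3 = 15.91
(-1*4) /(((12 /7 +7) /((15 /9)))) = -140 /183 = -0.77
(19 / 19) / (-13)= -1 / 13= -0.08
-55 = -55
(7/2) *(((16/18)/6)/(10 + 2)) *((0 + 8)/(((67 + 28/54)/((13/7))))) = 52/5469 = 0.01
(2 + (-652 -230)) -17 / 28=-880.61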